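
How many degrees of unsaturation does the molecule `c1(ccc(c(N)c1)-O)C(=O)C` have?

5

Molecular formula from the SMILES: C8H9NO2.
DoU = (2C + 2 + N − H − X)/2 = (2·8 + 2 + 1 − 9 − 0)/2 = 10/2 = 5.
(Structurally: 1 ring(s) + 4 π bond(s) = 5.)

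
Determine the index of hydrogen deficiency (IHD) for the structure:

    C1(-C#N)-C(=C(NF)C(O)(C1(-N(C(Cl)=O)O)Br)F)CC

Molecular formula from the SMILES: C9H9BrClF2N3O3.
DoU = (2C + 2 + N − H − X)/2 = (2·9 + 2 + 3 − 9 − 4)/2 = 10/2 = 5.
(Structurally: 1 ring(s) + 4 π bond(s) = 5.)

5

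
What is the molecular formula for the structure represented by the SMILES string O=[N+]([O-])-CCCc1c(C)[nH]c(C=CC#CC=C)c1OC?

Heavy atoms from the SMILES: 15 C, 2 N, 3 O.
Implicit hydrogens by atom environment:
  4 × C: 2 H each → 8
  4 × C (aromatic): no H
  3 × C: 1 H each → 3
  2 × C: 3 H each → 6
  2 × C: no H
  2 × O: no H
  1 × N (aromatic): 1 H
  1 × N (charge +1): no H
  1 × O (charge -1): no H
  Total hydrogens = 18.
Molecular formula: C15H18N2O3

C15H18N2O3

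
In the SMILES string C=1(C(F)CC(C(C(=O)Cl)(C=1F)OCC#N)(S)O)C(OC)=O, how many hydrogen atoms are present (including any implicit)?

Hydrogens are implicit in SMILES; fill each atom to its normal valence:
  7 × C: no H
  4 × O: no H
  2 × C: 2 H each → 4
  2 × F: no H
  1 × C: 3 H
  1 × C: 1 H
  1 × Cl: no H
  1 × N: no H
  1 × O: 1 H
  1 × S: 1 H
  Total hydrogens = 10.

10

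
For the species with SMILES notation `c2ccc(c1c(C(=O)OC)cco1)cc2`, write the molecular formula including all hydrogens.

C12H10O3

Heavy atoms from the SMILES: 12 C, 3 O.
Implicit hydrogens by atom environment:
  7 × C (aromatic): 1 H each → 7
  3 × C (aromatic): no H
  2 × O: no H
  1 × C: 3 H
  1 × C: no H
  1 × O (aromatic): no H
  Total hydrogens = 10.
Molecular formula: C12H10O3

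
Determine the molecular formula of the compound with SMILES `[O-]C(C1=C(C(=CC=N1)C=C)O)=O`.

C8H6NO3-

Heavy atoms from the SMILES: 8 C, 1 N, 3 O.
Implicit hydrogens by atom environment:
  3 × C (aromatic): no H
  2 × C (aromatic): 1 H each → 2
  1 × C: 2 H
  1 × C: 1 H
  1 × C: no H
  1 × N (aromatic): no H
  1 × O: 1 H
  1 × O: no H
  1 × O (charge -1): no H
  Total hydrogens = 6.
Net charge -1.
Molecular formula: C8H6NO3-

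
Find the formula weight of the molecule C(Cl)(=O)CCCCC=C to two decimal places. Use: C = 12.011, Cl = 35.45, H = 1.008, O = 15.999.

Molecular formula: C7H11ClO.
M = 7×12.011 + 1×35.45 + 11×1.008 + 1×15.999 = 146.61 g/mol.

146.61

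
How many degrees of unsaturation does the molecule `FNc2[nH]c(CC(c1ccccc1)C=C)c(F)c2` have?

8

Molecular formula from the SMILES: C14H14F2N2.
DoU = (2C + 2 + N − H − X)/2 = (2·14 + 2 + 2 − 14 − 2)/2 = 16/2 = 8.
(Structurally: 2 ring(s) + 6 π bond(s) = 8.)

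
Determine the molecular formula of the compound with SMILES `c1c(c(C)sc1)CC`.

C7H10S

Heavy atoms from the SMILES: 7 C, 1 S.
Implicit hydrogens by atom environment:
  2 × C: 3 H each → 6
  2 × C (aromatic): 1 H each → 2
  2 × C (aromatic): no H
  1 × C: 2 H
  1 × S (aromatic): no H
  Total hydrogens = 10.
Molecular formula: C7H10S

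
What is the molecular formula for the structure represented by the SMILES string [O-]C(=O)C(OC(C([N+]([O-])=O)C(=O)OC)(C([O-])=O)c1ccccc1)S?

[C13H11NO9S]2-

Heavy atoms from the SMILES: 13 C, 1 N, 9 O, 1 S.
Implicit hydrogens by atom environment:
  6 × O: no H
  5 × C (aromatic): 1 H each → 5
  4 × C: no H
  3 × O (charge -1): no H
  2 × C: 1 H each → 2
  1 × C: 3 H
  1 × C (aromatic): no H
  1 × N (charge +1): no H
  1 × S: 1 H
  Total hydrogens = 11.
Net charge -2.
Molecular formula: [C13H11NO9S]2-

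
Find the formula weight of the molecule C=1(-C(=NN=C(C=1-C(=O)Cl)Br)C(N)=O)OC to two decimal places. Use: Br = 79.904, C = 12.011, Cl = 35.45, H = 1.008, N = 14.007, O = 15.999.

294.49

Molecular formula: C7H5BrClN3O3.
M = 1×79.904 + 7×12.011 + 1×35.45 + 5×1.008 + 3×14.007 + 3×15.999 = 294.49 g/mol.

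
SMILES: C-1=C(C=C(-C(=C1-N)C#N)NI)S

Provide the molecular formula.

Heavy atoms from the SMILES: 7 C, 1 I, 3 N, 1 S.
Implicit hydrogens by atom environment:
  4 × C (aromatic): no H
  2 × C (aromatic): 1 H each → 2
  1 × C: no H
  1 × I: no H
  1 × N: 2 H
  1 × N: 1 H
  1 × N: no H
  1 × S: 1 H
  Total hydrogens = 6.
Molecular formula: C7H6IN3S

C7H6IN3S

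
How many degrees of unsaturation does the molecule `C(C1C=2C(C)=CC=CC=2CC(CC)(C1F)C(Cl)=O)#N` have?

Molecular formula from the SMILES: C15H15ClFNO.
DoU = (2C + 2 + N − H − X)/2 = (2·15 + 2 + 1 − 15 − 2)/2 = 16/2 = 8.
(Structurally: 2 ring(s) + 6 π bond(s) = 8.)

8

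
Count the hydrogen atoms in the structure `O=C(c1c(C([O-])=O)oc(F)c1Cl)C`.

3

Hydrogens are implicit in SMILES; fill each atom to its normal valence:
  4 × C (aromatic): no H
  2 × C: no H
  2 × O: no H
  1 × C: 3 H
  1 × Cl: no H
  1 × F: no H
  1 × O (aromatic): no H
  1 × O (charge -1): no H
  Total hydrogens = 3.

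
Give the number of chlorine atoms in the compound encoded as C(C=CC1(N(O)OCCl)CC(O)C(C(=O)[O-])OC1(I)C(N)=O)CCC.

1

The symbol for chlorine appears 1 time in the SMILES.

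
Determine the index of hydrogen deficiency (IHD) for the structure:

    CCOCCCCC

0

Molecular formula from the SMILES: C7H16O.
DoU = (2C + 2 + N − H − X)/2 = (2·7 + 2 + 0 − 16 − 0)/2 = 0/2 = 0.
(Structurally: 0 ring(s) + 0 π bond(s) = 0.)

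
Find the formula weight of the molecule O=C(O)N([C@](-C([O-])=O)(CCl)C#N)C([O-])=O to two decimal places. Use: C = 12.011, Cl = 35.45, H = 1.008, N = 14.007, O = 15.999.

234.55

Molecular formula: [C6H3ClN2O6]2-.
M = 6×12.011 + 1×35.45 + 3×1.008 + 2×14.007 + 6×15.999 = 234.55 g/mol.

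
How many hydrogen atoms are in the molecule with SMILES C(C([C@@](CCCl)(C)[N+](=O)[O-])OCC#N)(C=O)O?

13

Hydrogens are implicit in SMILES; fill each atom to its normal valence:
  3 × C: 2 H each → 6
  3 × C: 1 H each → 3
  3 × O: no H
  2 × C: no H
  1 × C: 3 H
  1 × Cl: no H
  1 × N (charge +1): no H
  1 × N: no H
  1 × O: 1 H
  1 × O (charge -1): no H
  Total hydrogens = 13.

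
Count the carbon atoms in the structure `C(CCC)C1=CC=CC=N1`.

The symbol for carbon appears 9 times in the SMILES.

9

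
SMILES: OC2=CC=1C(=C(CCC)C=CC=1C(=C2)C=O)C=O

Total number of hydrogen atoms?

14

Hydrogens are implicit in SMILES; fill each atom to its normal valence:
  6 × C (aromatic): no H
  4 × C (aromatic): 1 H each → 4
  2 × C: 2 H each → 4
  2 × C: 1 H each → 2
  2 × O: no H
  1 × C: 3 H
  1 × O: 1 H
  Total hydrogens = 14.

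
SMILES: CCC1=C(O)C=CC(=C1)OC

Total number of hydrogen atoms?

Hydrogens are implicit in SMILES; fill each atom to its normal valence:
  3 × C (aromatic): 1 H each → 3
  3 × C (aromatic): no H
  2 × C: 3 H each → 6
  1 × C: 2 H
  1 × O: 1 H
  1 × O: no H
  Total hydrogens = 12.

12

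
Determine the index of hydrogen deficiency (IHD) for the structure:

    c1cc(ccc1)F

Molecular formula from the SMILES: C6H5F.
DoU = (2C + 2 + N − H − X)/2 = (2·6 + 2 + 0 − 5 − 1)/2 = 8/2 = 4.
(Structurally: 1 ring(s) + 3 π bond(s) = 4.)

4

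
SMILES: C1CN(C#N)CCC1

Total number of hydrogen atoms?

10

Hydrogens are implicit in SMILES; fill each atom to its normal valence:
  5 × C: 2 H each → 10
  2 × N: no H
  1 × C: no H
  Total hydrogens = 10.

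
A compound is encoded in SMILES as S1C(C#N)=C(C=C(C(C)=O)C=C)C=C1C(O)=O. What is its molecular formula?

Heavy atoms from the SMILES: 12 C, 1 N, 3 O, 1 S.
Implicit hydrogens by atom environment:
  4 × C: no H
  3 × C (aromatic): no H
  2 × C: 1 H each → 2
  2 × O: no H
  1 × C: 3 H
  1 × C: 2 H
  1 × C (aromatic): 1 H
  1 × N: no H
  1 × O: 1 H
  1 × S (aromatic): no H
  Total hydrogens = 9.
Molecular formula: C12H9NO3S

C12H9NO3S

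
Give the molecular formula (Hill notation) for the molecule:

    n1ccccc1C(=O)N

Heavy atoms from the SMILES: 6 C, 2 N, 1 O.
Implicit hydrogens by atom environment:
  4 × C (aromatic): 1 H each → 4
  1 × C (aromatic): no H
  1 × C: no H
  1 × N: 2 H
  1 × N (aromatic): no H
  1 × O: no H
  Total hydrogens = 6.
Molecular formula: C6H6N2O

C6H6N2O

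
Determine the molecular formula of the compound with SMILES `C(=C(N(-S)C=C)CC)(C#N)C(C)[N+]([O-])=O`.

Heavy atoms from the SMILES: 9 C, 3 N, 2 O, 1 S.
Implicit hydrogens by atom environment:
  3 × C: no H
  2 × C: 3 H each → 6
  2 × C: 2 H each → 4
  2 × C: 1 H each → 2
  2 × N: no H
  1 × N (charge +1): no H
  1 × O: no H
  1 × O (charge -1): no H
  1 × S: 1 H
  Total hydrogens = 13.
Molecular formula: C9H13N3O2S

C9H13N3O2S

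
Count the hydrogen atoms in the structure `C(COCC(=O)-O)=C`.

Hydrogens are implicit in SMILES; fill each atom to its normal valence:
  3 × C: 2 H each → 6
  2 × O: no H
  1 × C: 1 H
  1 × C: no H
  1 × O: 1 H
  Total hydrogens = 8.

8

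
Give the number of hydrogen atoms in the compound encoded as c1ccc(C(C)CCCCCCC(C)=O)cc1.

Hydrogens are implicit in SMILES; fill each atom to its normal valence:
  6 × C: 2 H each → 12
  5 × C (aromatic): 1 H each → 5
  2 × C: 3 H each → 6
  1 × C: 1 H
  1 × C: no H
  1 × C (aromatic): no H
  1 × O: no H
  Total hydrogens = 24.

24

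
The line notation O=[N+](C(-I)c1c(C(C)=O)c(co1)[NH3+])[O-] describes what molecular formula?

C7H8IN2O4+

Heavy atoms from the SMILES: 7 C, 1 I, 2 N, 4 O.
Implicit hydrogens by atom environment:
  3 × C (aromatic): no H
  2 × O: no H
  1 × C: 3 H
  1 × C (aromatic): 1 H
  1 × C: 1 H
  1 × C: no H
  1 × I: no H
  1 × N (charge +1): 3 H
  1 × N (charge +1): no H
  1 × O (aromatic): no H
  1 × O (charge -1): no H
  Total hydrogens = 8.
Net charge +1.
Molecular formula: C7H8IN2O4+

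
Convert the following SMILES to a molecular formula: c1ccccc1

Heavy atoms from the SMILES: 6 C.
Implicit hydrogens by atom environment:
  6 × C (aromatic): 1 H each → 6
  Total hydrogens = 6.
Molecular formula: C6H6

C6H6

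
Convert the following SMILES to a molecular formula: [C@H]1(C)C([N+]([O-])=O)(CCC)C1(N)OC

Heavy atoms from the SMILES: 8 C, 2 N, 3 O.
Implicit hydrogens by atom environment:
  3 × C: 3 H each → 9
  2 × C: 2 H each → 4
  2 × C: no H
  2 × O: no H
  1 × C: 1 H
  1 × N: 2 H
  1 × N (charge +1): no H
  1 × O (charge -1): no H
  Total hydrogens = 16.
Molecular formula: C8H16N2O3

C8H16N2O3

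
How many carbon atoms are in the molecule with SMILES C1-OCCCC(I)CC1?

The symbol for carbon appears 7 times in the SMILES.

7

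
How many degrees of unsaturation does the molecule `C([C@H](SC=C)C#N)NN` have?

Molecular formula from the SMILES: C5H9N3S.
DoU = (2C + 2 + N − H − X)/2 = (2·5 + 2 + 3 − 9 − 0)/2 = 6/2 = 3.
(Structurally: 0 ring(s) + 3 π bond(s) = 3.)

3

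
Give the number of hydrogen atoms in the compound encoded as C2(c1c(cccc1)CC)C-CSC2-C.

18

Hydrogens are implicit in SMILES; fill each atom to its normal valence:
  4 × C (aromatic): 1 H each → 4
  3 × C: 2 H each → 6
  2 × C: 3 H each → 6
  2 × C: 1 H each → 2
  2 × C (aromatic): no H
  1 × S: no H
  Total hydrogens = 18.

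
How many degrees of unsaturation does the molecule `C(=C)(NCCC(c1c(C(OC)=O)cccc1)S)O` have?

6

Molecular formula from the SMILES: C13H17NO3S.
DoU = (2C + 2 + N − H − X)/2 = (2·13 + 2 + 1 − 17 − 0)/2 = 12/2 = 6.
(Structurally: 1 ring(s) + 5 π bond(s) = 6.)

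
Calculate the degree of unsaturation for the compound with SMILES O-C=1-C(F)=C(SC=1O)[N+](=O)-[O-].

4

Molecular formula from the SMILES: C4H2FNO4S.
DoU = (2C + 2 + N − H − X)/2 = (2·4 + 2 + 1 − 2 − 1)/2 = 8/2 = 4.
(Structurally: 1 ring(s) + 3 π bond(s) = 4.)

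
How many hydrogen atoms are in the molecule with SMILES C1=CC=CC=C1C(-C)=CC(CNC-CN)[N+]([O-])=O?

Hydrogens are implicit in SMILES; fill each atom to its normal valence:
  5 × C (aromatic): 1 H each → 5
  3 × C: 2 H each → 6
  2 × C: 1 H each → 2
  1 × C: 3 H
  1 × C: no H
  1 × C (aromatic): no H
  1 × N: 2 H
  1 × N: 1 H
  1 × N (charge +1): no H
  1 × O: no H
  1 × O (charge -1): no H
  Total hydrogens = 19.

19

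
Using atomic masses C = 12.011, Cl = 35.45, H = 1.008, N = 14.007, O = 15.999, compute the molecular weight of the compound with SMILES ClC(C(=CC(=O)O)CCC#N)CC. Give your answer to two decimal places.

201.65

Molecular formula: C9H12ClNO2.
M = 9×12.011 + 1×35.45 + 12×1.008 + 1×14.007 + 2×15.999 = 201.65 g/mol.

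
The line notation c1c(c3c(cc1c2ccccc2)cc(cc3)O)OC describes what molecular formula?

Heavy atoms from the SMILES: 17 C, 2 O.
Implicit hydrogens by atom environment:
  10 × C (aromatic): 1 H each → 10
  6 × C (aromatic): no H
  1 × C: 3 H
  1 × O: 1 H
  1 × O: no H
  Total hydrogens = 14.
Molecular formula: C17H14O2

C17H14O2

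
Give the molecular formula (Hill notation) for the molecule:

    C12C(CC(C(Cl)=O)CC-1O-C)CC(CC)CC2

Heavy atoms from the SMILES: 14 C, 1 Cl, 2 O.
Implicit hydrogens by atom environment:
  6 × C: 2 H each → 12
  5 × C: 1 H each → 5
  2 × C: 3 H each → 6
  2 × O: no H
  1 × C: no H
  1 × Cl: no H
  Total hydrogens = 23.
Molecular formula: C14H23ClO2

C14H23ClO2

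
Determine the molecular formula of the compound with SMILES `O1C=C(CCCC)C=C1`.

Heavy atoms from the SMILES: 8 C, 1 O.
Implicit hydrogens by atom environment:
  3 × C: 2 H each → 6
  3 × C (aromatic): 1 H each → 3
  1 × C: 3 H
  1 × C (aromatic): no H
  1 × O (aromatic): no H
  Total hydrogens = 12.
Molecular formula: C8H12O

C8H12O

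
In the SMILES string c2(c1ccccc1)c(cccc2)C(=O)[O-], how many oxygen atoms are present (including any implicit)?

The symbol for oxygen appears 2 times in the SMILES.

2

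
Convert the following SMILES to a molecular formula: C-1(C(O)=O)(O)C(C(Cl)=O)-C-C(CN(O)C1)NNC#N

Heavy atoms from the SMILES: 9 C, 1 Cl, 4 N, 5 O.
Implicit hydrogens by atom environment:
  4 × C: no H
  3 × C: 2 H each → 6
  3 × O: 1 H each → 3
  2 × C: 1 H each → 2
  2 × N: 1 H each → 2
  2 × N: no H
  2 × O: no H
  1 × Cl: no H
  Total hydrogens = 13.
Molecular formula: C9H13ClN4O5

C9H13ClN4O5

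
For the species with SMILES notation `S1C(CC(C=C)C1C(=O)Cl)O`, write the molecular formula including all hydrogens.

C7H9ClO2S

Heavy atoms from the SMILES: 7 C, 1 Cl, 2 O, 1 S.
Implicit hydrogens by atom environment:
  4 × C: 1 H each → 4
  2 × C: 2 H each → 4
  1 × C: no H
  1 × Cl: no H
  1 × O: 1 H
  1 × O: no H
  1 × S: no H
  Total hydrogens = 9.
Molecular formula: C7H9ClO2S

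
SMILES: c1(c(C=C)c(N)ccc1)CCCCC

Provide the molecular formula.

C13H19N

Heavy atoms from the SMILES: 13 C, 1 N.
Implicit hydrogens by atom environment:
  5 × C: 2 H each → 10
  3 × C (aromatic): 1 H each → 3
  3 × C (aromatic): no H
  1 × C: 3 H
  1 × C: 1 H
  1 × N: 2 H
  Total hydrogens = 19.
Molecular formula: C13H19N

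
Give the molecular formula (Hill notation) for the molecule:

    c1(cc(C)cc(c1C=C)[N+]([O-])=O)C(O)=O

C10H9NO4

Heavy atoms from the SMILES: 10 C, 1 N, 4 O.
Implicit hydrogens by atom environment:
  4 × C (aromatic): no H
  2 × C (aromatic): 1 H each → 2
  2 × O: no H
  1 × C: 3 H
  1 × C: 2 H
  1 × C: 1 H
  1 × C: no H
  1 × N (charge +1): no H
  1 × O: 1 H
  1 × O (charge -1): no H
  Total hydrogens = 9.
Molecular formula: C10H9NO4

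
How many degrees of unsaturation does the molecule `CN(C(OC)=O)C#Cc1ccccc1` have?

Molecular formula from the SMILES: C11H11NO2.
DoU = (2C + 2 + N − H − X)/2 = (2·11 + 2 + 1 − 11 − 0)/2 = 14/2 = 7.
(Structurally: 1 ring(s) + 6 π bond(s) = 7.)

7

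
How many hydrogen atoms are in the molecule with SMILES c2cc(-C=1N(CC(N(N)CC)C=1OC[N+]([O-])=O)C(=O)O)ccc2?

Hydrogens are implicit in SMILES; fill each atom to its normal valence:
  5 × C (aromatic): 1 H each → 5
  3 × C: 2 H each → 6
  3 × C: no H
  3 × O: no H
  2 × N: no H
  1 × C: 3 H
  1 × C: 1 H
  1 × C (aromatic): no H
  1 × N: 2 H
  1 × N (charge +1): no H
  1 × O: 1 H
  1 × O (charge -1): no H
  Total hydrogens = 18.

18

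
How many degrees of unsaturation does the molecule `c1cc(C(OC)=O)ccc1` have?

5

Molecular formula from the SMILES: C8H8O2.
DoU = (2C + 2 + N − H − X)/2 = (2·8 + 2 + 0 − 8 − 0)/2 = 10/2 = 5.
(Structurally: 1 ring(s) + 4 π bond(s) = 5.)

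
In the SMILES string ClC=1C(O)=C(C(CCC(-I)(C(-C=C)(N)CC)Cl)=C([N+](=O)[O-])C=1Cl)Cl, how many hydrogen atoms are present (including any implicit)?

15

Hydrogens are implicit in SMILES; fill each atom to its normal valence:
  6 × C (aromatic): no H
  4 × C: 2 H each → 8
  4 × Cl: no H
  2 × C: no H
  1 × C: 3 H
  1 × C: 1 H
  1 × I: no H
  1 × N: 2 H
  1 × N (charge +1): no H
  1 × O: 1 H
  1 × O: no H
  1 × O (charge -1): no H
  Total hydrogens = 15.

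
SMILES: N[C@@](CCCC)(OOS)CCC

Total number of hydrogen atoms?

19

Hydrogens are implicit in SMILES; fill each atom to its normal valence:
  5 × C: 2 H each → 10
  2 × C: 3 H each → 6
  2 × O: no H
  1 × C: no H
  1 × N: 2 H
  1 × S: 1 H
  Total hydrogens = 19.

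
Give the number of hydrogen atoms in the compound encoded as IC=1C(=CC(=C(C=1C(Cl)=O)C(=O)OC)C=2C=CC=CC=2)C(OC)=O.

12

Hydrogens are implicit in SMILES; fill each atom to its normal valence:
  6 × C (aromatic): 1 H each → 6
  6 × C (aromatic): no H
  5 × O: no H
  3 × C: no H
  2 × C: 3 H each → 6
  1 × Cl: no H
  1 × I: no H
  Total hydrogens = 12.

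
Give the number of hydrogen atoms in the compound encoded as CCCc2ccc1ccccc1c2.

Hydrogens are implicit in SMILES; fill each atom to its normal valence:
  7 × C (aromatic): 1 H each → 7
  3 × C (aromatic): no H
  2 × C: 2 H each → 4
  1 × C: 3 H
  Total hydrogens = 14.

14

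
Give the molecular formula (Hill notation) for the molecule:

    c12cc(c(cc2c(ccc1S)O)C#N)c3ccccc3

C17H11NOS

Heavy atoms from the SMILES: 17 C, 1 N, 1 O, 1 S.
Implicit hydrogens by atom environment:
  9 × C (aromatic): 1 H each → 9
  7 × C (aromatic): no H
  1 × C: no H
  1 × N: no H
  1 × O: 1 H
  1 × S: 1 H
  Total hydrogens = 11.
Molecular formula: C17H11NOS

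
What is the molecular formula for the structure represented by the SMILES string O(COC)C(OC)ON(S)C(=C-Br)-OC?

Heavy atoms from the SMILES: 1 Br, 7 C, 1 N, 5 O, 1 S.
Implicit hydrogens by atom environment:
  5 × O: no H
  3 × C: 3 H each → 9
  2 × C: 1 H each → 2
  1 × Br: no H
  1 × C: 2 H
  1 × C: no H
  1 × N: no H
  1 × S: 1 H
  Total hydrogens = 14.
Molecular formula: C7H14BrNO5S

C7H14BrNO5S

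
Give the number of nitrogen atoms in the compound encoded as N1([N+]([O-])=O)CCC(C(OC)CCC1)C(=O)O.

2

The symbol for nitrogen appears 2 times in the SMILES.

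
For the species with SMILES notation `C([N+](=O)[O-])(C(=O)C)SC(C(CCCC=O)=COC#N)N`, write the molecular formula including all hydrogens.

Heavy atoms from the SMILES: 11 C, 3 N, 5 O, 1 S.
Implicit hydrogens by atom environment:
  4 × C: 1 H each → 4
  4 × O: no H
  3 × C: 2 H each → 6
  3 × C: no H
  1 × C: 3 H
  1 × N: 2 H
  1 × N (charge +1): no H
  1 × N: no H
  1 × O (charge -1): no H
  1 × S: no H
  Total hydrogens = 15.
Molecular formula: C11H15N3O5S

C11H15N3O5S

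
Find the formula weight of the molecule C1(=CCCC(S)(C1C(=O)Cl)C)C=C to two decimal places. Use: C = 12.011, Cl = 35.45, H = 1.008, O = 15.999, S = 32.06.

Molecular formula: C10H13ClOS.
M = 10×12.011 + 1×35.45 + 13×1.008 + 1×15.999 + 1×32.06 = 216.72 g/mol.

216.72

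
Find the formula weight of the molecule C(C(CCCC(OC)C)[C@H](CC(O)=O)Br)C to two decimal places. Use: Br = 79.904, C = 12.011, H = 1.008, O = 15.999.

Molecular formula: C12H23BrO3.
M = 1×79.904 + 12×12.011 + 23×1.008 + 3×15.999 = 295.22 g/mol.

295.22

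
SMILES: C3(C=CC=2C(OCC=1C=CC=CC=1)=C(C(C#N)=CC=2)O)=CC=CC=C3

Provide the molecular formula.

Heavy atoms from the SMILES: 22 C, 1 N, 2 O.
Implicit hydrogens by atom environment:
  12 × C (aromatic): 1 H each → 12
  6 × C (aromatic): no H
  2 × C: 1 H each → 2
  1 × C: 2 H
  1 × C: no H
  1 × N: no H
  1 × O: 1 H
  1 × O: no H
  Total hydrogens = 17.
Molecular formula: C22H17NO2

C22H17NO2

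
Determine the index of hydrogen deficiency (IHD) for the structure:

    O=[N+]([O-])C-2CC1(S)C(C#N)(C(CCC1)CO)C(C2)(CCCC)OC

5

Molecular formula from the SMILES: C17H28N2O4S.
DoU = (2C + 2 + N − H − X)/2 = (2·17 + 2 + 2 − 28 − 0)/2 = 10/2 = 5.
(Structurally: 2 ring(s) + 3 π bond(s) = 5.)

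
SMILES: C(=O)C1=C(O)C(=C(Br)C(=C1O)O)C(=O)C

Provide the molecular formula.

Heavy atoms from the SMILES: 1 Br, 9 C, 5 O.
Implicit hydrogens by atom environment:
  6 × C (aromatic): no H
  3 × O: 1 H each → 3
  2 × O: no H
  1 × Br: no H
  1 × C: 3 H
  1 × C: 1 H
  1 × C: no H
  Total hydrogens = 7.
Molecular formula: C9H7BrO5

C9H7BrO5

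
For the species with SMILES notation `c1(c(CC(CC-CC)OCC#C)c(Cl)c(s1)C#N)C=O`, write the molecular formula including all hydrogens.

C15H16ClNO2S

Heavy atoms from the SMILES: 15 C, 1 Cl, 1 N, 2 O, 1 S.
Implicit hydrogens by atom environment:
  5 × C: 2 H each → 10
  4 × C (aromatic): no H
  3 × C: 1 H each → 3
  2 × C: no H
  2 × O: no H
  1 × C: 3 H
  1 × Cl: no H
  1 × N: no H
  1 × S (aromatic): no H
  Total hydrogens = 16.
Molecular formula: C15H16ClNO2S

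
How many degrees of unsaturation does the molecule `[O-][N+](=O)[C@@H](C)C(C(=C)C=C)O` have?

3

Molecular formula from the SMILES: C7H11NO3.
DoU = (2C + 2 + N − H − X)/2 = (2·7 + 2 + 1 − 11 − 0)/2 = 6/2 = 3.
(Structurally: 0 ring(s) + 3 π bond(s) = 3.)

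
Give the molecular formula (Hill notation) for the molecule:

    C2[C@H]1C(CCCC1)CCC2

Heavy atoms from the SMILES: 10 C.
Implicit hydrogens by atom environment:
  8 × C: 2 H each → 16
  2 × C: 1 H each → 2
  Total hydrogens = 18.
Molecular formula: C10H18

C10H18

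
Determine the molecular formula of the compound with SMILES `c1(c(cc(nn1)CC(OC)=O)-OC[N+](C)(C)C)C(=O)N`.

C12H19N4O4+

Heavy atoms from the SMILES: 12 C, 4 N, 4 O.
Implicit hydrogens by atom environment:
  4 × C: 3 H each → 12
  4 × O: no H
  3 × C (aromatic): no H
  2 × C: 2 H each → 4
  2 × C: no H
  2 × N (aromatic): no H
  1 × C (aromatic): 1 H
  1 × N: 2 H
  1 × N (charge +1): no H
  Total hydrogens = 19.
Net charge +1.
Molecular formula: C12H19N4O4+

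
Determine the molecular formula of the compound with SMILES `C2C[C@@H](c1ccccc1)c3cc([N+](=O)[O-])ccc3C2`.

Heavy atoms from the SMILES: 16 C, 1 N, 2 O.
Implicit hydrogens by atom environment:
  8 × C (aromatic): 1 H each → 8
  4 × C (aromatic): no H
  3 × C: 2 H each → 6
  1 × C: 1 H
  1 × N (charge +1): no H
  1 × O: no H
  1 × O (charge -1): no H
  Total hydrogens = 15.
Molecular formula: C16H15NO2

C16H15NO2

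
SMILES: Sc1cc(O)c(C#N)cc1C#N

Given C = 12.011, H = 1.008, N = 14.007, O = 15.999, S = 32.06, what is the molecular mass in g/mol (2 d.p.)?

176.19

Molecular formula: C8H4N2OS.
M = 8×12.011 + 4×1.008 + 2×14.007 + 1×15.999 + 1×32.06 = 176.19 g/mol.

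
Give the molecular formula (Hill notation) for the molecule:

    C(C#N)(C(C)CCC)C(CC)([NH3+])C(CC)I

Heavy atoms from the SMILES: 13 C, 1 I, 2 N.
Implicit hydrogens by atom environment:
  4 × C: 3 H each → 12
  4 × C: 2 H each → 8
  3 × C: 1 H each → 3
  2 × C: no H
  1 × I: no H
  1 × N (charge +1): 3 H
  1 × N: no H
  Total hydrogens = 26.
Net charge +1.
Molecular formula: C13H26IN2+

C13H26IN2+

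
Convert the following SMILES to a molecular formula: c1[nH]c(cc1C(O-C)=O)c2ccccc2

Heavy atoms from the SMILES: 12 C, 1 N, 2 O.
Implicit hydrogens by atom environment:
  7 × C (aromatic): 1 H each → 7
  3 × C (aromatic): no H
  2 × O: no H
  1 × C: 3 H
  1 × C: no H
  1 × N (aromatic): 1 H
  Total hydrogens = 11.
Molecular formula: C12H11NO2

C12H11NO2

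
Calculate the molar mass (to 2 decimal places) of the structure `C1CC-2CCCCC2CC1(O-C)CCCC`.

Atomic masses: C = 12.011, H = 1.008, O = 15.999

224.39

Molecular formula: C15H28O.
M = 15×12.011 + 28×1.008 + 1×15.999 = 224.39 g/mol.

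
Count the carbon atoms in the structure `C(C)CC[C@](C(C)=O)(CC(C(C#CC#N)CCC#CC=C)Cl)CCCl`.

21

The symbol for carbon appears 21 times in the SMILES. (Cl is a single chlorine, not C + l.)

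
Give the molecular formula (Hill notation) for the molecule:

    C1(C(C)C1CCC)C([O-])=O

Heavy atoms from the SMILES: 8 C, 2 O.
Implicit hydrogens by atom environment:
  3 × C: 1 H each → 3
  2 × C: 3 H each → 6
  2 × C: 2 H each → 4
  1 × C: no H
  1 × O: no H
  1 × O (charge -1): no H
  Total hydrogens = 13.
Net charge -1.
Molecular formula: C8H13O2-

C8H13O2-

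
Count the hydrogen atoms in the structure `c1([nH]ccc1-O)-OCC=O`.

7

Hydrogens are implicit in SMILES; fill each atom to its normal valence:
  2 × C (aromatic): 1 H each → 2
  2 × C (aromatic): no H
  2 × O: no H
  1 × C: 2 H
  1 × C: 1 H
  1 × N (aromatic): 1 H
  1 × O: 1 H
  Total hydrogens = 7.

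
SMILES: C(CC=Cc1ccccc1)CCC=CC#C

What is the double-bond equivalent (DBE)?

8

Molecular formula from the SMILES: C16H18.
DoU = (2C + 2 + N − H − X)/2 = (2·16 + 2 + 0 − 18 − 0)/2 = 16/2 = 8.
(Structurally: 1 ring(s) + 7 π bond(s) = 8.)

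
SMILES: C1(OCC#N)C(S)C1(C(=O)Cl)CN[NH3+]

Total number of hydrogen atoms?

11

Hydrogens are implicit in SMILES; fill each atom to its normal valence:
  3 × C: no H
  2 × C: 2 H each → 4
  2 × C: 1 H each → 2
  2 × O: no H
  1 × Cl: no H
  1 × N (charge +1): 3 H
  1 × N: 1 H
  1 × N: no H
  1 × S: 1 H
  Total hydrogens = 11.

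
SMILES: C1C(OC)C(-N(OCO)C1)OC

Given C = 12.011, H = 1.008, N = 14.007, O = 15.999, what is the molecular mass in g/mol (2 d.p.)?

177.20

Molecular formula: C7H15NO4.
M = 7×12.011 + 15×1.008 + 1×14.007 + 4×15.999 = 177.20 g/mol.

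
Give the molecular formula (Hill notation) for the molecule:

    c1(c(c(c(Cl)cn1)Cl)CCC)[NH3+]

C8H11Cl2N2+

Heavy atoms from the SMILES: 8 C, 2 Cl, 2 N.
Implicit hydrogens by atom environment:
  4 × C (aromatic): no H
  2 × C: 2 H each → 4
  2 × Cl: no H
  1 × C: 3 H
  1 × C (aromatic): 1 H
  1 × N (charge +1): 3 H
  1 × N (aromatic): no H
  Total hydrogens = 11.
Net charge +1.
Molecular formula: C8H11Cl2N2+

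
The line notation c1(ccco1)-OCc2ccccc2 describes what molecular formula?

C11H10O2

Heavy atoms from the SMILES: 11 C, 2 O.
Implicit hydrogens by atom environment:
  8 × C (aromatic): 1 H each → 8
  2 × C (aromatic): no H
  1 × C: 2 H
  1 × O (aromatic): no H
  1 × O: no H
  Total hydrogens = 10.
Molecular formula: C11H10O2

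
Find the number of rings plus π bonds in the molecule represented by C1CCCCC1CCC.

Molecular formula from the SMILES: C9H18.
DoU = (2C + 2 + N − H − X)/2 = (2·9 + 2 + 0 − 18 − 0)/2 = 2/2 = 1.
(Structurally: 1 ring(s) + 0 π bond(s) = 1.)

1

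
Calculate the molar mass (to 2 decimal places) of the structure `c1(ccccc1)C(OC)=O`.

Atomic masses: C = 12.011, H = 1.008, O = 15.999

136.15

Molecular formula: C8H8O2.
M = 8×12.011 + 8×1.008 + 2×15.999 = 136.15 g/mol.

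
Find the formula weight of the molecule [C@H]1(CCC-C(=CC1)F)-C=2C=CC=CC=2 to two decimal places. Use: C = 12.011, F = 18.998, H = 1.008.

190.26

Molecular formula: C13H15F.
M = 13×12.011 + 1×18.998 + 15×1.008 = 190.26 g/mol.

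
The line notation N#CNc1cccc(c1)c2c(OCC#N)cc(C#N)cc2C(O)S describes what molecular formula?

Heavy atoms from the SMILES: 17 C, 4 N, 2 O, 1 S.
Implicit hydrogens by atom environment:
  6 × C (aromatic): 1 H each → 6
  6 × C (aromatic): no H
  3 × C: no H
  3 × N: no H
  1 × C: 2 H
  1 × C: 1 H
  1 × N: 1 H
  1 × O: 1 H
  1 × O: no H
  1 × S: 1 H
  Total hydrogens = 12.
Molecular formula: C17H12N4O2S

C17H12N4O2S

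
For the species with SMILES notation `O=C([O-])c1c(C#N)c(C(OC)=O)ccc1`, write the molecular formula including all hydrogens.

C10H6NO4-

Heavy atoms from the SMILES: 10 C, 1 N, 4 O.
Implicit hydrogens by atom environment:
  3 × C (aromatic): 1 H each → 3
  3 × C (aromatic): no H
  3 × C: no H
  3 × O: no H
  1 × C: 3 H
  1 × N: no H
  1 × O (charge -1): no H
  Total hydrogens = 6.
Net charge -1.
Molecular formula: C10H6NO4-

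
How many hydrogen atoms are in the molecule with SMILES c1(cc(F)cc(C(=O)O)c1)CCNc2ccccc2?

14

Hydrogens are implicit in SMILES; fill each atom to its normal valence:
  8 × C (aromatic): 1 H each → 8
  4 × C (aromatic): no H
  2 × C: 2 H each → 4
  1 × C: no H
  1 × F: no H
  1 × N: 1 H
  1 × O: 1 H
  1 × O: no H
  Total hydrogens = 14.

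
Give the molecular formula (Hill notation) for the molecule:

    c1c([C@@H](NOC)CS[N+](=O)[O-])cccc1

Heavy atoms from the SMILES: 9 C, 2 N, 3 O, 1 S.
Implicit hydrogens by atom environment:
  5 × C (aromatic): 1 H each → 5
  2 × O: no H
  1 × C: 3 H
  1 × C: 2 H
  1 × C: 1 H
  1 × C (aromatic): no H
  1 × N: 1 H
  1 × N (charge +1): no H
  1 × O (charge -1): no H
  1 × S: no H
  Total hydrogens = 12.
Molecular formula: C9H12N2O3S

C9H12N2O3S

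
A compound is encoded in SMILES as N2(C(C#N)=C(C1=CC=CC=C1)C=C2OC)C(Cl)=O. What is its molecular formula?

C13H9ClN2O2

Heavy atoms from the SMILES: 13 C, 1 Cl, 2 N, 2 O.
Implicit hydrogens by atom environment:
  6 × C (aromatic): 1 H each → 6
  4 × C (aromatic): no H
  2 × C: no H
  2 × O: no H
  1 × C: 3 H
  1 × Cl: no H
  1 × N (aromatic): no H
  1 × N: no H
  Total hydrogens = 9.
Molecular formula: C13H9ClN2O2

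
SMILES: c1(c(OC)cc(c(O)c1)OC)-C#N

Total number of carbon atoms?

The symbol for carbon appears 9 times in the SMILES. Lowercase c denotes aromatic carbon and counts toward C.

9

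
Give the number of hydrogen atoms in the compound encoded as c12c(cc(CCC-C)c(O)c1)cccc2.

Hydrogens are implicit in SMILES; fill each atom to its normal valence:
  6 × C (aromatic): 1 H each → 6
  4 × C (aromatic): no H
  3 × C: 2 H each → 6
  1 × C: 3 H
  1 × O: 1 H
  Total hydrogens = 16.

16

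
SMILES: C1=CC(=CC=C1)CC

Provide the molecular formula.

C8H10

Heavy atoms from the SMILES: 8 C.
Implicit hydrogens by atom environment:
  5 × C (aromatic): 1 H each → 5
  1 × C: 3 H
  1 × C: 2 H
  1 × C (aromatic): no H
  Total hydrogens = 10.
Molecular formula: C8H10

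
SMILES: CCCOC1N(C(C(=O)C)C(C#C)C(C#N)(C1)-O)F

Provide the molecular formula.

Heavy atoms from the SMILES: 13 C, 1 F, 2 N, 3 O.
Implicit hydrogens by atom environment:
  4 × C: 1 H each → 4
  4 × C: no H
  3 × C: 2 H each → 6
  2 × C: 3 H each → 6
  2 × N: no H
  2 × O: no H
  1 × F: no H
  1 × O: 1 H
  Total hydrogens = 17.
Molecular formula: C13H17FN2O3

C13H17FN2O3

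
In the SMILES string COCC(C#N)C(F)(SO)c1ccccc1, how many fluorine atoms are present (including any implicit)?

1

The symbol for fluorine appears 1 time in the SMILES.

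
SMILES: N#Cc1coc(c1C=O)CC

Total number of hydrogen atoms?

Hydrogens are implicit in SMILES; fill each atom to its normal valence:
  3 × C (aromatic): no H
  1 × C: 3 H
  1 × C: 2 H
  1 × C (aromatic): 1 H
  1 × C: 1 H
  1 × C: no H
  1 × N: no H
  1 × O (aromatic): no H
  1 × O: no H
  Total hydrogens = 7.

7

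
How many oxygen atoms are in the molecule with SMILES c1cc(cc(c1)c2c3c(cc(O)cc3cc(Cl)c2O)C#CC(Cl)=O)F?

3

The symbol for oxygen appears 3 times in the SMILES.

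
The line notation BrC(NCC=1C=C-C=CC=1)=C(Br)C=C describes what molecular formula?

C11H11Br2N

Heavy atoms from the SMILES: 2 Br, 11 C, 1 N.
Implicit hydrogens by atom environment:
  5 × C (aromatic): 1 H each → 5
  2 × Br: no H
  2 × C: 2 H each → 4
  2 × C: no H
  1 × C: 1 H
  1 × C (aromatic): no H
  1 × N: 1 H
  Total hydrogens = 11.
Molecular formula: C11H11Br2N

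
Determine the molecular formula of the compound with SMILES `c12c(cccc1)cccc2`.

Heavy atoms from the SMILES: 10 C.
Implicit hydrogens by atom environment:
  8 × C (aromatic): 1 H each → 8
  2 × C (aromatic): no H
  Total hydrogens = 8.
Molecular formula: C10H8

C10H8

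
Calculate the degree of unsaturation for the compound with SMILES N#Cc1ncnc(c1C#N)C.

8

Molecular formula from the SMILES: C7H4N4.
DoU = (2C + 2 + N − H − X)/2 = (2·7 + 2 + 4 − 4 − 0)/2 = 16/2 = 8.
(Structurally: 1 ring(s) + 7 π bond(s) = 8.)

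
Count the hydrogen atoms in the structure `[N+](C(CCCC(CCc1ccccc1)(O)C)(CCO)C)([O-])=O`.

Hydrogens are implicit in SMILES; fill each atom to its normal valence:
  7 × C: 2 H each → 14
  5 × C (aromatic): 1 H each → 5
  2 × C: 3 H each → 6
  2 × C: no H
  2 × O: 1 H each → 2
  1 × C (aromatic): no H
  1 × N (charge +1): no H
  1 × O: no H
  1 × O (charge -1): no H
  Total hydrogens = 27.

27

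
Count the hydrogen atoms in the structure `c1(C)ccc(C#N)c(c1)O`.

7

Hydrogens are implicit in SMILES; fill each atom to its normal valence:
  3 × C (aromatic): 1 H each → 3
  3 × C (aromatic): no H
  1 × C: 3 H
  1 × C: no H
  1 × N: no H
  1 × O: 1 H
  Total hydrogens = 7.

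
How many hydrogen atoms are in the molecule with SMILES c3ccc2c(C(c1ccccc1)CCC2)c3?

16

Hydrogens are implicit in SMILES; fill each atom to its normal valence:
  9 × C (aromatic): 1 H each → 9
  3 × C: 2 H each → 6
  3 × C (aromatic): no H
  1 × C: 1 H
  Total hydrogens = 16.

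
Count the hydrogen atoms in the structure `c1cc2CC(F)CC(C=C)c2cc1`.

13

Hydrogens are implicit in SMILES; fill each atom to its normal valence:
  4 × C (aromatic): 1 H each → 4
  3 × C: 2 H each → 6
  3 × C: 1 H each → 3
  2 × C (aromatic): no H
  1 × F: no H
  Total hydrogens = 13.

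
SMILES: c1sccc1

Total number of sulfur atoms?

1

The symbol for sulfur appears 1 time in the SMILES.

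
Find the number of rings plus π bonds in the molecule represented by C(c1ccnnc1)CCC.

Molecular formula from the SMILES: C8H12N2.
DoU = (2C + 2 + N − H − X)/2 = (2·8 + 2 + 2 − 12 − 0)/2 = 8/2 = 4.
(Structurally: 1 ring(s) + 3 π bond(s) = 4.)

4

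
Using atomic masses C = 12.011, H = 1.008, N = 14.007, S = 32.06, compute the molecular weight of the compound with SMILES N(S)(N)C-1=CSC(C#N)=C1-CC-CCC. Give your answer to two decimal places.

Molecular formula: C10H15N3S2.
M = 10×12.011 + 15×1.008 + 3×14.007 + 2×32.06 = 241.37 g/mol.

241.37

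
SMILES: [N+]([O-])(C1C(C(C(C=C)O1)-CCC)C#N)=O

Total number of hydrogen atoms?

14

Hydrogens are implicit in SMILES; fill each atom to its normal valence:
  5 × C: 1 H each → 5
  3 × C: 2 H each → 6
  2 × O: no H
  1 × C: 3 H
  1 × C: no H
  1 × N: no H
  1 × N (charge +1): no H
  1 × O (charge -1): no H
  Total hydrogens = 14.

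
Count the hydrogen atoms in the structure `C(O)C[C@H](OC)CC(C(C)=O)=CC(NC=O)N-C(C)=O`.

Hydrogens are implicit in SMILES; fill each atom to its normal valence:
  4 × C: 1 H each → 4
  4 × O: no H
  3 × C: 3 H each → 9
  3 × C: 2 H each → 6
  3 × C: no H
  2 × N: 1 H each → 2
  1 × O: 1 H
  Total hydrogens = 22.

22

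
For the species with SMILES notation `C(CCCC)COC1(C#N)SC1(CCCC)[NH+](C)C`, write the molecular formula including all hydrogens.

C15H29N2OS+

Heavy atoms from the SMILES: 15 C, 2 N, 1 O, 1 S.
Implicit hydrogens by atom environment:
  8 × C: 2 H each → 16
  4 × C: 3 H each → 12
  3 × C: no H
  1 × N (charge +1): 1 H
  1 × N: no H
  1 × O: no H
  1 × S: no H
  Total hydrogens = 29.
Net charge +1.
Molecular formula: C15H29N2OS+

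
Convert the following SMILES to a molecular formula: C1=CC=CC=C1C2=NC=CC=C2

C11H9N

Heavy atoms from the SMILES: 11 C, 1 N.
Implicit hydrogens by atom environment:
  9 × C (aromatic): 1 H each → 9
  2 × C (aromatic): no H
  1 × N (aromatic): no H
  Total hydrogens = 9.
Molecular formula: C11H9N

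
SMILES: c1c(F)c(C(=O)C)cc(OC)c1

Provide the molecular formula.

Heavy atoms from the SMILES: 9 C, 1 F, 2 O.
Implicit hydrogens by atom environment:
  3 × C (aromatic): 1 H each → 3
  3 × C (aromatic): no H
  2 × C: 3 H each → 6
  2 × O: no H
  1 × C: no H
  1 × F: no H
  Total hydrogens = 9.
Molecular formula: C9H9FO2

C9H9FO2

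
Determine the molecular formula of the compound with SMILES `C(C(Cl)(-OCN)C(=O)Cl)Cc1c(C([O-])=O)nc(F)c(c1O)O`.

C11H10Cl2FN2O6-

Heavy atoms from the SMILES: 11 C, 2 Cl, 1 F, 2 N, 6 O.
Implicit hydrogens by atom environment:
  5 × C (aromatic): no H
  3 × C: 2 H each → 6
  3 × C: no H
  3 × O: no H
  2 × Cl: no H
  2 × O: 1 H each → 2
  1 × F: no H
  1 × N: 2 H
  1 × N (aromatic): no H
  1 × O (charge -1): no H
  Total hydrogens = 10.
Net charge -1.
Molecular formula: C11H10Cl2FN2O6-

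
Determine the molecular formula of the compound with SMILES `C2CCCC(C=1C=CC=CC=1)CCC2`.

Heavy atoms from the SMILES: 14 C.
Implicit hydrogens by atom environment:
  7 × C: 2 H each → 14
  5 × C (aromatic): 1 H each → 5
  1 × C: 1 H
  1 × C (aromatic): no H
  Total hydrogens = 20.
Molecular formula: C14H20

C14H20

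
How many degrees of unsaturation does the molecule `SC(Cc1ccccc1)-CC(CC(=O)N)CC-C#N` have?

Molecular formula from the SMILES: C15H20N2OS.
DoU = (2C + 2 + N − H − X)/2 = (2·15 + 2 + 2 − 20 − 0)/2 = 14/2 = 7.
(Structurally: 1 ring(s) + 6 π bond(s) = 7.)

7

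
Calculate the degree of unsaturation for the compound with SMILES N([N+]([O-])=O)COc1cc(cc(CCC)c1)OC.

Molecular formula from the SMILES: C11H16N2O4.
DoU = (2C + 2 + N − H − X)/2 = (2·11 + 2 + 2 − 16 − 0)/2 = 10/2 = 5.
(Structurally: 1 ring(s) + 4 π bond(s) = 5.)

5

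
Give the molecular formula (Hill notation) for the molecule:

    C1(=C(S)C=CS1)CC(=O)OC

Heavy atoms from the SMILES: 7 C, 2 O, 2 S.
Implicit hydrogens by atom environment:
  2 × C (aromatic): 1 H each → 2
  2 × C (aromatic): no H
  2 × O: no H
  1 × C: 3 H
  1 × C: 2 H
  1 × C: no H
  1 × S: 1 H
  1 × S (aromatic): no H
  Total hydrogens = 8.
Molecular formula: C7H8O2S2

C7H8O2S2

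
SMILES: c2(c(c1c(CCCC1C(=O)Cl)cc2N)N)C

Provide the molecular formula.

Heavy atoms from the SMILES: 12 C, 1 Cl, 2 N, 1 O.
Implicit hydrogens by atom environment:
  5 × C (aromatic): no H
  3 × C: 2 H each → 6
  2 × N: 2 H each → 4
  1 × C: 3 H
  1 × C (aromatic): 1 H
  1 × C: 1 H
  1 × C: no H
  1 × Cl: no H
  1 × O: no H
  Total hydrogens = 15.
Molecular formula: C12H15ClN2O

C12H15ClN2O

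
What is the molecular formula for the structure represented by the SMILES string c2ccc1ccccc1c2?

C10H8

Heavy atoms from the SMILES: 10 C.
Implicit hydrogens by atom environment:
  8 × C (aromatic): 1 H each → 8
  2 × C (aromatic): no H
  Total hydrogens = 8.
Molecular formula: C10H8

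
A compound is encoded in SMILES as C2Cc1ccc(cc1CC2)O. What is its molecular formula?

C10H12O

Heavy atoms from the SMILES: 10 C, 1 O.
Implicit hydrogens by atom environment:
  4 × C: 2 H each → 8
  3 × C (aromatic): 1 H each → 3
  3 × C (aromatic): no H
  1 × O: 1 H
  Total hydrogens = 12.
Molecular formula: C10H12O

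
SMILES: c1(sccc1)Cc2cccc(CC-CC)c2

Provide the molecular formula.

Heavy atoms from the SMILES: 15 C, 1 S.
Implicit hydrogens by atom environment:
  7 × C (aromatic): 1 H each → 7
  4 × C: 2 H each → 8
  3 × C (aromatic): no H
  1 × C: 3 H
  1 × S (aromatic): no H
  Total hydrogens = 18.
Molecular formula: C15H18S

C15H18S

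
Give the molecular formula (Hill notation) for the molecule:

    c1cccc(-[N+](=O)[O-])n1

C5H4N2O2

Heavy atoms from the SMILES: 5 C, 2 N, 2 O.
Implicit hydrogens by atom environment:
  4 × C (aromatic): 1 H each → 4
  1 × C (aromatic): no H
  1 × N (aromatic): no H
  1 × N (charge +1): no H
  1 × O: no H
  1 × O (charge -1): no H
  Total hydrogens = 4.
Molecular formula: C5H4N2O2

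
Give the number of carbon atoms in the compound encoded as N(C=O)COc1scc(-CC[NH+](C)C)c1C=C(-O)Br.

The symbol for carbon appears 12 times in the SMILES. Lowercase c denotes aromatic carbon and counts toward C.

12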